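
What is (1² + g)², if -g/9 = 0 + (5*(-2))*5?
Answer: 203401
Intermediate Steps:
g = 450 (g = -9*(0 + (5*(-2))*5) = -9*(0 - 10*5) = -9*(0 - 50) = -9*(-50) = 450)
(1² + g)² = (1² + 450)² = (1 + 450)² = 451² = 203401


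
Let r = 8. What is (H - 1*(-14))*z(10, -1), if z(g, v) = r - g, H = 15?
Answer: -58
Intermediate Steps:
z(g, v) = 8 - g
(H - 1*(-14))*z(10, -1) = (15 - 1*(-14))*(8 - 1*10) = (15 + 14)*(8 - 10) = 29*(-2) = -58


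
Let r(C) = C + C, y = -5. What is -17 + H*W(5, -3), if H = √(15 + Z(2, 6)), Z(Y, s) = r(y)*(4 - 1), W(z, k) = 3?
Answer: -17 + 3*I*√15 ≈ -17.0 + 11.619*I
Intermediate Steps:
r(C) = 2*C
Z(Y, s) = -30 (Z(Y, s) = (2*(-5))*(4 - 1) = -10*3 = -30)
H = I*√15 (H = √(15 - 30) = √(-15) = I*√15 ≈ 3.873*I)
-17 + H*W(5, -3) = -17 + (I*√15)*3 = -17 + 3*I*√15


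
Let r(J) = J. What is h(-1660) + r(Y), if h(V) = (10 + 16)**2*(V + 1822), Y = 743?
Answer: 110255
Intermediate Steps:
h(V) = 1231672 + 676*V (h(V) = 26**2*(1822 + V) = 676*(1822 + V) = 1231672 + 676*V)
h(-1660) + r(Y) = (1231672 + 676*(-1660)) + 743 = (1231672 - 1122160) + 743 = 109512 + 743 = 110255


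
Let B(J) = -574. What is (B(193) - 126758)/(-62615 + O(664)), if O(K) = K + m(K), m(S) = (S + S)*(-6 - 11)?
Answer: 127332/84527 ≈ 1.5064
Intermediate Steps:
m(S) = -34*S (m(S) = (2*S)*(-17) = -34*S)
O(K) = -33*K (O(K) = K - 34*K = -33*K)
(B(193) - 126758)/(-62615 + O(664)) = (-574 - 126758)/(-62615 - 33*664) = -127332/(-62615 - 21912) = -127332/(-84527) = -127332*(-1/84527) = 127332/84527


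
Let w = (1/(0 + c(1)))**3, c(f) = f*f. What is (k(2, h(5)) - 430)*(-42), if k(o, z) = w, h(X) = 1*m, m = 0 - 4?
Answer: 18018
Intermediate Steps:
c(f) = f**2
m = -4
w = 1 (w = (1/(0 + 1**2))**3 = (1/(0 + 1))**3 = (1/1)**3 = 1**3 = 1)
h(X) = -4 (h(X) = 1*(-4) = -4)
k(o, z) = 1
(k(2, h(5)) - 430)*(-42) = (1 - 430)*(-42) = -429*(-42) = 18018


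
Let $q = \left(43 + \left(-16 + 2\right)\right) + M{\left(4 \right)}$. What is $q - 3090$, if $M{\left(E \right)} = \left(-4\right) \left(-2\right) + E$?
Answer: $-3049$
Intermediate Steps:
$M{\left(E \right)} = 8 + E$
$q = 41$ ($q = \left(43 + \left(-16 + 2\right)\right) + \left(8 + 4\right) = \left(43 - 14\right) + 12 = 29 + 12 = 41$)
$q - 3090 = 41 - 3090 = -3049$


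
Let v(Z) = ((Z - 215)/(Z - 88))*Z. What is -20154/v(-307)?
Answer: 1326805/26709 ≈ 49.676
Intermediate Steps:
v(Z) = Z*(-215 + Z)/(-88 + Z) (v(Z) = ((-215 + Z)/(-88 + Z))*Z = Z*(-215 + Z)/(-88 + Z))
-20154/v(-307) = -20154*(-(-88 - 307)/(307*(-215 - 307))) = -20154/((-307*(-522)/(-395))) = -20154/((-307*(-1/395)*(-522))) = -20154/(-160254/395) = -20154*(-395/160254) = 1326805/26709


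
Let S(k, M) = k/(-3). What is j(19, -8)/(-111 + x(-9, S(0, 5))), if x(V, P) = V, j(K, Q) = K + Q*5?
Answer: 7/40 ≈ 0.17500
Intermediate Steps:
S(k, M) = -k/3 (S(k, M) = k*(-1/3) = -k/3)
j(K, Q) = K + 5*Q
j(19, -8)/(-111 + x(-9, S(0, 5))) = (19 + 5*(-8))/(-111 - 9) = (19 - 40)/(-120) = -21*(-1/120) = 7/40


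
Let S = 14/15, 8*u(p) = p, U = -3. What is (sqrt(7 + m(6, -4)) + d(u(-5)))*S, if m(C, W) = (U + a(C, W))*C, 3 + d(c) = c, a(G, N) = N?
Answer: -203/60 + 14*I*sqrt(35)/15 ≈ -3.3833 + 5.5217*I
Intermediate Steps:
u(p) = p/8
d(c) = -3 + c
S = 14/15 (S = 14*(1/15) = 14/15 ≈ 0.93333)
m(C, W) = C*(-3 + W) (m(C, W) = (-3 + W)*C = C*(-3 + W))
(sqrt(7 + m(6, -4)) + d(u(-5)))*S = (sqrt(7 + 6*(-3 - 4)) + (-3 + (1/8)*(-5)))*(14/15) = (sqrt(7 + 6*(-7)) + (-3 - 5/8))*(14/15) = (sqrt(7 - 42) - 29/8)*(14/15) = (sqrt(-35) - 29/8)*(14/15) = (I*sqrt(35) - 29/8)*(14/15) = (-29/8 + I*sqrt(35))*(14/15) = -203/60 + 14*I*sqrt(35)/15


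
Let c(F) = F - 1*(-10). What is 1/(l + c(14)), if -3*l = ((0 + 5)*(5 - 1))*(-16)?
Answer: 3/392 ≈ 0.0076531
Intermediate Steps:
c(F) = 10 + F (c(F) = F + 10 = 10 + F)
l = 320/3 (l = -(0 + 5)*(5 - 1)*(-16)/3 = -5*4*(-16)/3 = -20*(-16)/3 = -1/3*(-320) = 320/3 ≈ 106.67)
1/(l + c(14)) = 1/(320/3 + (10 + 14)) = 1/(320/3 + 24) = 1/(392/3) = 3/392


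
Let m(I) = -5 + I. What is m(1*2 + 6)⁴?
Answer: 81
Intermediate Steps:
m(1*2 + 6)⁴ = (-5 + (1*2 + 6))⁴ = (-5 + (2 + 6))⁴ = (-5 + 8)⁴ = 3⁴ = 81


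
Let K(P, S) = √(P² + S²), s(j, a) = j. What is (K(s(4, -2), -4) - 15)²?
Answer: 257 - 120*√2 ≈ 87.294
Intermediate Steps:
(K(s(4, -2), -4) - 15)² = (√(4² + (-4)²) - 15)² = (√(16 + 16) - 15)² = (√32 - 15)² = (4*√2 - 15)² = (-15 + 4*√2)²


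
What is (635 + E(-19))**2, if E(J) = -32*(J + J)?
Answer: 3426201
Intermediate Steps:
E(J) = -64*J
(635 + E(-19))**2 = (635 - 64*(-19))**2 = (635 + 1216)**2 = 1851**2 = 3426201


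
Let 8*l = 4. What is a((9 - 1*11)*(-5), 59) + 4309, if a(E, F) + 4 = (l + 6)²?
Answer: 17389/4 ≈ 4347.3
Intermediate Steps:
l = ½ (l = (⅛)*4 = ½ ≈ 0.50000)
a(E, F) = 153/4 (a(E, F) = -4 + (½ + 6)² = -4 + (13/2)² = -4 + 169/4 = 153/4)
a((9 - 1*11)*(-5), 59) + 4309 = 153/4 + 4309 = 17389/4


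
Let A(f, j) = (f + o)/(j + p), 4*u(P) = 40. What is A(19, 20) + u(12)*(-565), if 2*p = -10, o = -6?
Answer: -84737/15 ≈ -5649.1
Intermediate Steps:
p = -5 (p = (½)*(-10) = -5)
u(P) = 10 (u(P) = (¼)*40 = 10)
A(f, j) = (-6 + f)/(-5 + j) (A(f, j) = (f - 6)/(j - 5) = (-6 + f)/(-5 + j))
A(19, 20) + u(12)*(-565) = (-6 + 19)/(-5 + 20) + 10*(-565) = 13/15 - 5650 = -84737/15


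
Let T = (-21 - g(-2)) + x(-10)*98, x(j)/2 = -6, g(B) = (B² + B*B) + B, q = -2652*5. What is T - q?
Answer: 12057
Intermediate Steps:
q = -13260
g(B) = B + 2*B² (g(B) = (B² + B²) + B = 2*B² + B = B + 2*B²)
x(j) = -12 (x(j) = 2*(-6) = -12)
T = -1203 (T = (-21 - (-2)*(1 + 2*(-2))) - 12*98 = (-21 - (-2)*(1 - 4)) - 1176 = (-21 - (-2)*(-3)) - 1176 = (-21 - 1*6) - 1176 = (-21 - 6) - 1176 = -27 - 1176 = -1203)
T - q = -1203 - 1*(-13260) = -1203 + 13260 = 12057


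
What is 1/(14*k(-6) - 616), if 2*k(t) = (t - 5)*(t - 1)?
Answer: -1/77 ≈ -0.012987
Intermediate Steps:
k(t) = (-1 + t)*(-5 + t)/2 (k(t) = ((t - 5)*(t - 1))/2 = ((-5 + t)*(-1 + t))/2 = ((-1 + t)*(-5 + t))/2 = (-1 + t)*(-5 + t)/2)
1/(14*k(-6) - 616) = 1/(14*(5/2 + (1/2)*(-6)**2 - 3*(-6)) - 616) = 1/(14*(5/2 + (1/2)*36 + 18) - 616) = 1/(14*(5/2 + 18 + 18) - 616) = 1/(14*(77/2) - 616) = 1/(539 - 616) = 1/(-77) = -1/77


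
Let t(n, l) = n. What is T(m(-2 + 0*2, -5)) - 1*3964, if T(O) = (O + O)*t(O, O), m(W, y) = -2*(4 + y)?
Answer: -3956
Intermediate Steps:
m(W, y) = -8 - 2*y
T(O) = 2*O**2 (T(O) = (O + O)*O = (2*O)*O = 2*O**2)
T(m(-2 + 0*2, -5)) - 1*3964 = 2*(-8 - 2*(-5))**2 - 1*3964 = 2*(-8 + 10)**2 - 3964 = 2*2**2 - 3964 = 2*4 - 3964 = 8 - 3964 = -3956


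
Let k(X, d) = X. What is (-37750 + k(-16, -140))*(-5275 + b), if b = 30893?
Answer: -967489388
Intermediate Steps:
(-37750 + k(-16, -140))*(-5275 + b) = (-37750 - 16)*(-5275 + 30893) = -37766*25618 = -967489388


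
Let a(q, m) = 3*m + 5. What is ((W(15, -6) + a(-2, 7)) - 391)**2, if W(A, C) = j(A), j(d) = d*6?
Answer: 75625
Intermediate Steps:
j(d) = 6*d
W(A, C) = 6*A
a(q, m) = 5 + 3*m
((W(15, -6) + a(-2, 7)) - 391)**2 = ((6*15 + (5 + 3*7)) - 391)**2 = ((90 + (5 + 21)) - 391)**2 = ((90 + 26) - 391)**2 = (116 - 391)**2 = (-275)**2 = 75625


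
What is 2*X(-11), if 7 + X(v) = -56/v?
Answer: -42/11 ≈ -3.8182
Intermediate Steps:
X(v) = -7 - 56/v
2*X(-11) = 2*(-7 - 56/(-11)) = 2*(-7 - 56*(-1/11)) = 2*(-7 + 56/11) = 2*(-21/11) = -42/11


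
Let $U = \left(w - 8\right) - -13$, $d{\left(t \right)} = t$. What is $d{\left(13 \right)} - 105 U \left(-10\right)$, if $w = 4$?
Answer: $9463$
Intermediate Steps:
$U = 9$ ($U = \left(4 - 8\right) - -13 = -4 + 13 = 9$)
$d{\left(13 \right)} - 105 U \left(-10\right) = 13 - 105 \cdot 9 \left(-10\right) = 13 - -9450 = 13 + 9450 = 9463$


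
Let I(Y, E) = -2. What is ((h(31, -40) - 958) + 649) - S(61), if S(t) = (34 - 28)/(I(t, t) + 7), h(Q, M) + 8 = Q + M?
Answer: -1636/5 ≈ -327.20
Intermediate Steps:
h(Q, M) = -8 + M + Q (h(Q, M) = -8 + (Q + M) = -8 + (M + Q) = -8 + M + Q)
S(t) = 6/5 (S(t) = (34 - 28)/(-2 + 7) = 6/5)
((h(31, -40) - 958) + 649) - S(61) = (((-8 - 40 + 31) - 958) + 649) - 1*6/5 = ((-17 - 958) + 649) - 6/5 = (-975 + 649) - 6/5 = -326 - 6/5 = -1636/5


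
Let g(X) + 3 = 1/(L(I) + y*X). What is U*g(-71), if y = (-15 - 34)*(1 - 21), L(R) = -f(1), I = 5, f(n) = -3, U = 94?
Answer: -19620808/69577 ≈ -282.00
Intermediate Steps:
L(R) = 3 (L(R) = -1*(-3) = 3)
y = 980 (y = -49*(-20) = 980)
g(X) = -3 + 1/(3 + 980*X)
U*g(-71) = 94*(4*(-2 - 735*(-71))/(3 + 980*(-71))) = 94*(4*(-2 + 52185)/(3 - 69580)) = 94*(4*52183/(-69577)) = 94*(4*(-1/69577)*52183) = 94*(-208732/69577) = -19620808/69577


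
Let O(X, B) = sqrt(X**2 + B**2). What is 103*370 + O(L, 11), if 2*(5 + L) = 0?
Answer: 38110 + sqrt(146) ≈ 38122.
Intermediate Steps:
L = -5 (L = -5 + (1/2)*0 = -5 + 0 = -5)
O(X, B) = sqrt(B**2 + X**2)
103*370 + O(L, 11) = 103*370 + sqrt(11**2 + (-5)**2) = 38110 + sqrt(121 + 25) = 38110 + sqrt(146)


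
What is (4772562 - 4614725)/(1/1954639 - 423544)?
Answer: -308514355843/827875620615 ≈ -0.37266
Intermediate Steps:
(4772562 - 4614725)/(1/1954639 - 423544) = 157837/(1/1954639 - 423544) = 157837/(-827875620615/1954639) = 157837*(-1954639/827875620615) = -308514355843/827875620615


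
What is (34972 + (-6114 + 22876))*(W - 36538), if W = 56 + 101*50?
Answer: -1626103088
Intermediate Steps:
W = 5106 (W = 56 + 5050 = 5106)
(34972 + (-6114 + 22876))*(W - 36538) = (34972 + (-6114 + 22876))*(5106 - 36538) = (34972 + 16762)*(-31432) = 51734*(-31432) = -1626103088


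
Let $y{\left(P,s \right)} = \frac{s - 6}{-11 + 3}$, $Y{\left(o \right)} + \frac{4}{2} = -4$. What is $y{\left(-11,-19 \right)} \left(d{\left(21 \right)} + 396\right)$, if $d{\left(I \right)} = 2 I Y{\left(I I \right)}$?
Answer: $450$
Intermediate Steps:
$Y{\left(o \right)} = -6$ ($Y{\left(o \right)} = -2 - 4 = -6$)
$y{\left(P,s \right)} = \frac{3}{4} - \frac{s}{8}$ ($y{\left(P,s \right)} = \frac{-6 + s}{-8} = \left(-6 + s\right) \left(- \frac{1}{8}\right) = \frac{3}{4} - \frac{s}{8}$)
$d{\left(I \right)} = - 12 I$ ($d{\left(I \right)} = 2 I \left(-6\right) = - 12 I$)
$y{\left(-11,-19 \right)} \left(d{\left(21 \right)} + 396\right) = \left(\frac{3}{4} - - \frac{19}{8}\right) \left(\left(-12\right) 21 + 396\right) = \left(\frac{3}{4} + \frac{19}{8}\right) \left(-252 + 396\right) = \frac{25}{8} \cdot 144 = 450$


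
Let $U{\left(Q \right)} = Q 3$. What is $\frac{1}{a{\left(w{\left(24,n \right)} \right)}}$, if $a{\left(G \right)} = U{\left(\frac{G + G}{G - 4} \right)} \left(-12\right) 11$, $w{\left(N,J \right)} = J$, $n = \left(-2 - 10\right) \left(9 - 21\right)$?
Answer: $- \frac{35}{28512} \approx -0.0012276$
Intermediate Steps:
$U{\left(Q \right)} = 3 Q$
$n = 144$ ($n = \left(-12\right) \left(-12\right) = 144$)
$a{\left(G \right)} = - \frac{792 G}{-4 + G}$ ($a{\left(G \right)} = 3 \frac{G + G}{G - 4} \left(-12\right) 11 = 3 \frac{2 G}{-4 + G} \left(-12\right) 11 = \frac{6 G}{-4 + G} \left(-12\right) 11 = - \frac{72 G}{-4 + G} 11 = - \frac{792 G}{-4 + G}$)
$\frac{1}{a{\left(w{\left(24,n \right)} \right)}} = \frac{1}{\left(-792\right) 144 \frac{1}{-4 + 144}} = \frac{1}{\left(-792\right) 144 \cdot \frac{1}{140}} = \frac{1}{- \frac{28512}{35}} = - \frac{35}{28512}$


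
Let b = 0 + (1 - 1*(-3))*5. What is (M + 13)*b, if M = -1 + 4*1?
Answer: 320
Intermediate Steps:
M = 3 (M = -1 + 4 = 3)
b = 20 (b = 0 + (1 + 3)*5 = 0 + 4*5 = 0 + 20 = 20)
(M + 13)*b = (3 + 13)*20 = 16*20 = 320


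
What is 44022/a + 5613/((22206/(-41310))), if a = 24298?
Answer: -469422777534/44963449 ≈ -10440.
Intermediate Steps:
44022/a + 5613/((22206/(-41310))) = 44022/24298 + 5613/((22206/(-41310))) = 44022*(1/24298) + 5613/((22206*(-1/41310))) = 22011/12149 + 5613/(-3701/6885) = 22011/12149 + 5613*(-6885/3701) = 22011/12149 - 38645505/3701 = -469422777534/44963449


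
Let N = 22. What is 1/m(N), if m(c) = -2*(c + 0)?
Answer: -1/44 ≈ -0.022727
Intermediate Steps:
m(c) = -2*c
1/m(N) = 1/(-2*22) = 1/(-44) = -1/44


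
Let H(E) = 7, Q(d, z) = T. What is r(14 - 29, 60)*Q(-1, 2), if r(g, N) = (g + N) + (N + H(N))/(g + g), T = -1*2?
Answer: -1283/15 ≈ -85.533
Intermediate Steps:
T = -2
Q(d, z) = -2
r(g, N) = N + g + (7 + N)/(2*g) (r(g, N) = (g + N) + (N + 7)/(g + g) = (N + g) + (7 + N)/((2*g)) = (N + g) + (7 + N)*(1/(2*g)) = (N + g) + (7 + N)/(2*g) = N + g + (7 + N)/(2*g))
r(14 - 29, 60)*Q(-1, 2) = ((7 + 60 + 2*(14 - 29)*(60 + (14 - 29)))/(2*(14 - 29)))*(-2) = ((1/2)*(7 + 60 + 2*(-15)*(60 - 15))/(-15))*(-2) = ((1/2)*(-1/15)*(7 + 60 + 2*(-15)*45))*(-2) = ((1/2)*(-1/15)*(7 + 60 - 1350))*(-2) = ((1/2)*(-1/15)*(-1283))*(-2) = (1283/30)*(-2) = -1283/15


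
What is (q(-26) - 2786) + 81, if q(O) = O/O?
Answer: -2704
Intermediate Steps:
q(O) = 1
(q(-26) - 2786) + 81 = (1 - 2786) + 81 = -2785 + 81 = -2704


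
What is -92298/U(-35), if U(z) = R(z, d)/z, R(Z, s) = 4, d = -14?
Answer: 1615215/2 ≈ 8.0761e+5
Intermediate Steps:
U(z) = 4/z
-92298/U(-35) = -92298/(4/(-35)) = -92298/(4*(-1/35)) = -92298/(-4/35) = -92298*(-35/4) = 1615215/2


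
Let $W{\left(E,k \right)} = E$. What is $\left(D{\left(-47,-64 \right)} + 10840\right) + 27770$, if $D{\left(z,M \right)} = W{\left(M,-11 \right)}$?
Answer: $38546$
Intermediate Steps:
$D{\left(z,M \right)} = M$
$\left(D{\left(-47,-64 \right)} + 10840\right) + 27770 = \left(-64 + 10840\right) + 27770 = 10776 + 27770 = 38546$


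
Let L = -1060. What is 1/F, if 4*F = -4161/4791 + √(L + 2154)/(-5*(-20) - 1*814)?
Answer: -2258436044088/488969796839 + 3641984052*√1094/488969796839 ≈ -4.3724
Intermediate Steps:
F = -1387/6388 - √1094/2856 (F = (-4161/4791 + √(-1060 + 2154)/(-5*(-20) - 1*814))/4 = (-4161*1/4791 + √1094/(100 - 814))/4 = (-1387/1597 + √1094/(-714))/4 = (-1387/1597 + √1094*(-1/714))/4 = (-1387/1597 - √1094/714)/4 = -1387/6388 - √1094/2856 ≈ -0.22871)
1/F = 1/(-1387/6388 - √1094/2856)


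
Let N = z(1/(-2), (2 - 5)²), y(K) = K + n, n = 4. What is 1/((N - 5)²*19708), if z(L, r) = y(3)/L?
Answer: 1/7114588 ≈ 1.4056e-7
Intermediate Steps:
y(K) = 4 + K (y(K) = K + 4 = 4 + K)
z(L, r) = 7/L (z(L, r) = (4 + 3)/L = 7/L)
N = -14 (N = 7/(1/(-2)) = 7/(-½) = 7*(-2) = -14)
1/((N - 5)²*19708) = 1/((-14 - 5)²*19708) = 1/((-19)²*19708) = 1/(361*19708) = 1/7114588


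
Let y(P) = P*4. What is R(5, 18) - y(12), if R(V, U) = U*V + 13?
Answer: 55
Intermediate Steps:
R(V, U) = 13 + U*V
y(P) = 4*P
R(5, 18) - y(12) = (13 + 18*5) - 4*12 = (13 + 90) - 1*48 = 103 - 48 = 55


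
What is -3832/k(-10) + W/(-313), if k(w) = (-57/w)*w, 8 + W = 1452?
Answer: 1117108/17841 ≈ 62.615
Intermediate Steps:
W = 1444 (W = -8 + 1452 = 1444)
k(w) = -57
-3832/k(-10) + W/(-313) = -3832/(-57) + 1444/(-313) = -3832*(-1/57) + 1444*(-1/313) = 3832/57 - 1444/313 = 1117108/17841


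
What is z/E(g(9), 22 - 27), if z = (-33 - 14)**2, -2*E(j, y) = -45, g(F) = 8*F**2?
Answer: 4418/45 ≈ 98.178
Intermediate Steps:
E(j, y) = 45/2 (E(j, y) = -1/2*(-45) = 45/2)
z = 2209 (z = (-47)**2 = 2209)
z/E(g(9), 22 - 27) = 2209/(45/2) = 2209*(2/45) = 4418/45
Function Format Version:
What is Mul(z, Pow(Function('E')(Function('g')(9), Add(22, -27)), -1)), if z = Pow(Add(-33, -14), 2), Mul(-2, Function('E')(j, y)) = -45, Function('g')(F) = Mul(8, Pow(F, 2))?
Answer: Rational(4418, 45) ≈ 98.178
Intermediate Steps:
Function('E')(j, y) = Rational(45, 2) (Function('E')(j, y) = Mul(Rational(-1, 2), -45) = Rational(45, 2))
z = 2209 (z = Pow(-47, 2) = 2209)
Mul(z, Pow(Function('E')(Function('g')(9), Add(22, -27)), -1)) = Mul(2209, Pow(Rational(45, 2), -1)) = Mul(2209, Rational(2, 45)) = Rational(4418, 45)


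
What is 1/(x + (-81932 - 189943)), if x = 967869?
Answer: 1/695994 ≈ 1.4368e-6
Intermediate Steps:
1/(x + (-81932 - 189943)) = 1/(967869 + (-81932 - 189943)) = 1/(967869 - 271875) = 1/695994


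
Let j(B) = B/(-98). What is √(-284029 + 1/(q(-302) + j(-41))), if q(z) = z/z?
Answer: I*√5487710687/139 ≈ 532.94*I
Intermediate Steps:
j(B) = -B/98 (j(B) = B*(-1/98) = -B/98)
q(z) = 1
√(-284029 + 1/(q(-302) + j(-41))) = √(-284029 + 1/(1 - 1/98*(-41))) = √(-284029 + 1/(1 + 41/98)) = √(-284029 + 1/(139/98)) = √(-284029 + 98/139) = √(-39479933/139) = I*√5487710687/139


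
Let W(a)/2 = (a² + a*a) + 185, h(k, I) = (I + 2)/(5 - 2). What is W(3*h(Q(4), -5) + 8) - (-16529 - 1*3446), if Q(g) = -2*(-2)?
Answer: 20445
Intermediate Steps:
Q(g) = 4
h(k, I) = ⅔ + I/3 (h(k, I) = (2 + I)/3 = (2 + I)*(⅓) = ⅔ + I/3)
W(a) = 370 + 4*a² (W(a) = 2*((a² + a*a) + 185) = 2*((a² + a²) + 185) = 2*(2*a² + 185) = 2*(185 + 2*a²) = 370 + 4*a²)
W(3*h(Q(4), -5) + 8) - (-16529 - 1*3446) = (370 + 4*(3*(⅔ + (⅓)*(-5)) + 8)²) - (-16529 - 1*3446) = (370 + 4*(3*(⅔ - 5/3) + 8)²) - (-16529 - 3446) = (370 + 4*(3*(-1) + 8)²) - 1*(-19975) = (370 + 4*(-3 + 8)²) + 19975 = (370 + 4*5²) + 19975 = (370 + 4*25) + 19975 = (370 + 100) + 19975 = 470 + 19975 = 20445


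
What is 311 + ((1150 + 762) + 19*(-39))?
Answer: 1482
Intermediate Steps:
311 + ((1150 + 762) + 19*(-39)) = 311 + (1912 - 741) = 311 + 1171 = 1482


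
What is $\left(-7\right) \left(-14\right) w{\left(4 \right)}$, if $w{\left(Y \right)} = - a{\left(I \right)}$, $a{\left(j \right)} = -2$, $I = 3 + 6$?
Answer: $196$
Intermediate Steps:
$I = 9$
$w{\left(Y \right)} = 2$ ($w{\left(Y \right)} = \left(-1\right) \left(-2\right) = 2$)
$\left(-7\right) \left(-14\right) w{\left(4 \right)} = \left(-7\right) \left(-14\right) 2 = 98 \cdot 2 = 196$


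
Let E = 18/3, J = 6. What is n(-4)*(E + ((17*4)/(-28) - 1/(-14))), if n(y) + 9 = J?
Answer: -153/14 ≈ -10.929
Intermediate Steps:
n(y) = -3 (n(y) = -9 + 6 = -3)
E = 6 (E = (1/3)*18 = 6)
n(-4)*(E + ((17*4)/(-28) - 1/(-14))) = -3*(6 + ((17*4)/(-28) - 1/(-14))) = -3*(6 + (68*(-1/28) - 1*(-1/14))) = -3*(6 + (-17/7 + 1/14)) = -3*(6 - 33/14) = -3*51/14 = -153/14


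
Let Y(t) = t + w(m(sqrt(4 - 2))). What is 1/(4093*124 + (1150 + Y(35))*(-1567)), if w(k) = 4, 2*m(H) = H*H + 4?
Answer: -1/1355631 ≈ -7.3766e-7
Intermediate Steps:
m(H) = 2 + H**2/2 (m(H) = (H*H + 4)/2 = (H**2 + 4)/2 = (4 + H**2)/2 = 2 + H**2/2)
Y(t) = 4 + t (Y(t) = t + 4 = 4 + t)
1/(4093*124 + (1150 + Y(35))*(-1567)) = 1/(4093*124 + (1150 + (4 + 35))*(-1567)) = 1/(507532 + (1150 + 39)*(-1567)) = 1/(507532 + 1189*(-1567)) = 1/(507532 - 1863163) = 1/(-1355631) = -1/1355631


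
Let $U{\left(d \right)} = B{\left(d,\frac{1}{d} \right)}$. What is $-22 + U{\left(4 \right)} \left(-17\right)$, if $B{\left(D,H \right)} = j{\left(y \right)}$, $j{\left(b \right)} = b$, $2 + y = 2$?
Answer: $-22$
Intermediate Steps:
$y = 0$ ($y = -2 + 2 = 0$)
$B{\left(D,H \right)} = 0$
$U{\left(d \right)} = 0$
$-22 + U{\left(4 \right)} \left(-17\right) = -22 + 0 \left(-17\right) = -22 + 0 = -22$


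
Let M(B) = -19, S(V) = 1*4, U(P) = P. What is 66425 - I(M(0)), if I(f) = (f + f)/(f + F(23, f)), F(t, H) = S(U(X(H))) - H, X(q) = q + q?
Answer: 132869/2 ≈ 66435.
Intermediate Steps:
X(q) = 2*q
S(V) = 4
F(t, H) = 4 - H
I(f) = f/2 (I(f) = (f + f)/(f + (4 - f)) = (2*f)/4 = (2*f)*(1/4) = f/2)
66425 - I(M(0)) = 66425 - (-19)/2 = 66425 - 1*(-19/2) = 66425 + 19/2 = 132869/2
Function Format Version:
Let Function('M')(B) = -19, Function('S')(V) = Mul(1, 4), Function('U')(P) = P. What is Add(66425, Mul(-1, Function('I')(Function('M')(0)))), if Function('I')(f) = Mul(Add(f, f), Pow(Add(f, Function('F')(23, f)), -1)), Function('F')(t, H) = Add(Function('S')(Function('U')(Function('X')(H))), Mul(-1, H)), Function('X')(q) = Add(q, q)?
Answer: Rational(132869, 2) ≈ 66435.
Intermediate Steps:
Function('X')(q) = Mul(2, q)
Function('S')(V) = 4
Function('F')(t, H) = Add(4, Mul(-1, H))
Function('I')(f) = Mul(Rational(1, 2), f) (Function('I')(f) = Mul(Add(f, f), Pow(Add(f, Add(4, Mul(-1, f))), -1)) = Mul(Mul(2, f), Pow(4, -1)) = Mul(Mul(2, f), Rational(1, 4)) = Mul(Rational(1, 2), f))
Add(66425, Mul(-1, Function('I')(Function('M')(0)))) = Add(66425, Mul(-1, Mul(Rational(1, 2), -19))) = Add(66425, Mul(-1, Rational(-19, 2))) = Add(66425, Rational(19, 2)) = Rational(132869, 2)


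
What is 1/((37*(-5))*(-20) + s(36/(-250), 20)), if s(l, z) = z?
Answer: 1/3720 ≈ 0.00026882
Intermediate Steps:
1/((37*(-5))*(-20) + s(36/(-250), 20)) = 1/((37*(-5))*(-20) + 20) = 1/(-185*(-20) + 20) = 1/(3700 + 20) = 1/3720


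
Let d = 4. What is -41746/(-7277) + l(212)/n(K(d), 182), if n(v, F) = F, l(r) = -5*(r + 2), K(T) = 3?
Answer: -94309/662207 ≈ -0.14242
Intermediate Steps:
l(r) = -10 - 5*r (l(r) = -5*(2 + r) = -10 - 5*r)
-41746/(-7277) + l(212)/n(K(d), 182) = -41746/(-7277) + (-10 - 5*212)/182 = -41746*(-1/7277) + (-10 - 1060)*(1/182) = 41746/7277 - 1070*1/182 = 41746/7277 - 535/91 = -94309/662207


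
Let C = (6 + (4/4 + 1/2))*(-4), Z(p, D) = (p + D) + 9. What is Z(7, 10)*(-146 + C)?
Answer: -4576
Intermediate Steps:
Z(p, D) = 9 + D + p (Z(p, D) = (D + p) + 9 = 9 + D + p)
C = -30 (C = (6 + (4*(¼) + 1*(½)))*(-4) = (6 + (1 + ½))*(-4) = (6 + 3/2)*(-4) = (15/2)*(-4) = -30)
Z(7, 10)*(-146 + C) = (9 + 10 + 7)*(-146 - 30) = 26*(-176) = -4576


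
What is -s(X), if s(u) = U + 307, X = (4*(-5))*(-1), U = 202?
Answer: -509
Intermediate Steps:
X = 20 (X = -20*(-1) = 20)
s(u) = 509 (s(u) = 202 + 307 = 509)
-s(X) = -1*509 = -509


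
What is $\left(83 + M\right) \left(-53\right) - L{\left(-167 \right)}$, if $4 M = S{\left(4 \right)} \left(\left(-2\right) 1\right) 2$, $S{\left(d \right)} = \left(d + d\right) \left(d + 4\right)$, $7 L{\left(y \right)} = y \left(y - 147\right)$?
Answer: $- \frac{59487}{7} \approx -8498.1$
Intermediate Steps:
$L{\left(y \right)} = \frac{y \left(-147 + y\right)}{7}$ ($L{\left(y \right)} = \frac{y \left(y - 147\right)}{7} = \frac{y \left(-147 + y\right)}{7}$)
$S{\left(d \right)} = 2 d \left(4 + d\right)$
$M = -64$ ($M = \frac{2 \cdot 4 \left(4 + 4\right) \left(\left(-2\right) 1\right) 2}{4} = \frac{2 \cdot 4 \cdot 8 \left(-2\right) 2}{4} = \frac{64 \left(-2\right) 2}{4} = \frac{\left(-128\right) 2}{4} = \frac{1}{4} \left(-256\right) = -64$)
$\left(83 + M\right) \left(-53\right) - L{\left(-167 \right)} = \left(83 - 64\right) \left(-53\right) - \frac{1}{7} \left(-167\right) \left(-147 - 167\right) = 19 \left(-53\right) - \frac{1}{7} \left(-167\right) \left(-314\right) = -1007 - \frac{52438}{7} = - \frac{59487}{7}$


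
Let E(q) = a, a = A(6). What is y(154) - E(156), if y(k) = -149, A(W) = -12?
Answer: -137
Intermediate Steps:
a = -12
E(q) = -12
y(154) - E(156) = -149 - 1*(-12) = -149 + 12 = -137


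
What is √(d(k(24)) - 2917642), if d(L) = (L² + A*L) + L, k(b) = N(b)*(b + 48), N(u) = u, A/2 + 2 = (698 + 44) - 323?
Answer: √1511222 ≈ 1229.3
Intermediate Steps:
A = 834 (A = -4 + 2*((698 + 44) - 323) = -4 + 2*(742 - 323) = -4 + 2*419 = -4 + 838 = 834)
k(b) = b*(48 + b) (k(b) = b*(b + 48) = b*(48 + b))
d(L) = L² + 835*L (d(L) = (L² + 834*L) + L = L² + 835*L)
√(d(k(24)) - 2917642) = √((24*(48 + 24))*(835 + 24*(48 + 24)) - 2917642) = √((24*72)*(835 + 24*72) - 2917642) = √(1728*(835 + 1728) - 2917642) = √(1728*2563 - 2917642) = √(4428864 - 2917642) = √1511222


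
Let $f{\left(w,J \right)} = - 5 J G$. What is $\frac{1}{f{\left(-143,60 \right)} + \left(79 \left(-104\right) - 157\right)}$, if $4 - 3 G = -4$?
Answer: $- \frac{1}{9173} \approx -0.00010902$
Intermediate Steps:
$G = \frac{8}{3}$ ($G = \frac{4}{3} - - \frac{4}{3} = \frac{4}{3} + \frac{4}{3} = \frac{8}{3} \approx 2.6667$)
$f{\left(w,J \right)} = - \frac{40 J}{3}$ ($f{\left(w,J \right)} = - 5 J \frac{8}{3} = - \frac{40 J}{3}$)
$\frac{1}{f{\left(-143,60 \right)} + \left(79 \left(-104\right) - 157\right)} = \frac{1}{\left(- \frac{40}{3}\right) 60 + \left(79 \left(-104\right) - 157\right)} = \frac{1}{-800 - 8373} = \frac{1}{-9173} = - \frac{1}{9173}$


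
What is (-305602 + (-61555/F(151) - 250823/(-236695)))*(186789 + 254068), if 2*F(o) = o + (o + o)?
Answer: -14458583670615737957/107222835 ≈ -1.3485e+11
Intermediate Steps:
F(o) = 3*o/2 (F(o) = (o + (o + o))/2 = (o + 2*o)/2 = (3*o)/2 = 3*o/2)
(-305602 + (-61555/F(151) - 250823/(-236695)))*(186789 + 254068) = (-305602 + (-61555/((3/2)*151) - 250823/(-236695)))*(186789 + 254068) = (-305602 + (-61555/453/2 - 250823*(-1/236695)))*440857 = (-305602 + (-61555*2/453 + 250823/236695))*440857 = (-305602 + (-123110/453 + 250823/236695))*440857 = (-305602 - 29025898631/107222835)*440857 = -32796538720301/107222835*440857 = -14458583670615737957/107222835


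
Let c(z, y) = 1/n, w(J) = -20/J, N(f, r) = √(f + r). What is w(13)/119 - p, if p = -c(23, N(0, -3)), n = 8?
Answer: 1387/12376 ≈ 0.11207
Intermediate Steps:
c(z, y) = ⅛ (c(z, y) = 1/8 = ⅛)
p = -⅛ (p = -1*⅛ = -⅛ ≈ -0.12500)
w(13)/119 - p = -20/13/119 - 1*(-⅛) = -20*1/13*(1/119) + ⅛ = -20/13*1/119 + ⅛ = -20/1547 + ⅛ = 1387/12376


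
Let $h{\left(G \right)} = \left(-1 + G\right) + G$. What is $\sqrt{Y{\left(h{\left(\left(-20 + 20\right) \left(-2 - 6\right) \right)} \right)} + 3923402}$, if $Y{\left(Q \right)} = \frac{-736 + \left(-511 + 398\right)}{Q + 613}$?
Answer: $\frac{5 \sqrt{1632762399}}{102} \approx 1980.8$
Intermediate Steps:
$h{\left(G \right)} = -1 + 2 G$
$Y{\left(Q \right)} = - \frac{849}{613 + Q}$ ($Y{\left(Q \right)} = \frac{-736 - 113}{613 + Q} = - \frac{849}{613 + Q}$)
$\sqrt{Y{\left(h{\left(\left(-20 + 20\right) \left(-2 - 6\right) \right)} \right)} + 3923402} = \sqrt{- \frac{849}{613 - \left(1 - 2 \left(-20 + 20\right) \left(-2 - 6\right)\right)} + 3923402} = \sqrt{- \frac{849}{613 - \left(1 - 2 \cdot 0 \left(-8\right)\right)} + 3923402} = \sqrt{- \frac{849}{613 + \left(-1 + 2 \cdot 0\right)} + 3923402} = \sqrt{- \frac{849}{613 + \left(-1 + 0\right)} + 3923402} = \sqrt{- \frac{849}{613 - 1} + 3923402} = \sqrt{- \frac{849}{612} + 3923402} = \sqrt{\left(-849\right) \frac{1}{612} + 3923402} = \sqrt{- \frac{283}{204} + 3923402} = \sqrt{\frac{800373725}{204}} = \frac{5 \sqrt{1632762399}}{102}$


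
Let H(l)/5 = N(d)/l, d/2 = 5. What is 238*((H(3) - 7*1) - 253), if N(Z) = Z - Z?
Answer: -61880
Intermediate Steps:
d = 10 (d = 2*5 = 10)
N(Z) = 0
H(l) = 0 (H(l) = 5*(0/l) = 5*0 = 0)
238*((H(3) - 7*1) - 253) = 238*((0 - 7*1) - 253) = 238*((0 - 7) - 253) = 238*(-7 - 253) = 238*(-260) = -61880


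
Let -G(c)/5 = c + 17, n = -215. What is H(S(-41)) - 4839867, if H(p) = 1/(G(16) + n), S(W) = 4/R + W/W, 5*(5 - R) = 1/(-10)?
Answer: -1839149461/380 ≈ -4.8399e+6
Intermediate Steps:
R = 251/50 (R = 5 - ⅕/(-10) = 5 - ⅕*(-⅒) = 5 + 1/50 = 251/50 ≈ 5.0200)
G(c) = -85 - 5*c (G(c) = -5*(c + 17) = -5*(17 + c) = -85 - 5*c)
S(W) = 451/251 (S(W) = 4/(251/50) + W/W = 4*(50/251) + 1 = 200/251 + 1 = 451/251)
H(p) = -1/380 (H(p) = 1/((-85 - 5*16) - 215) = 1/((-85 - 80) - 215) = 1/(-165 - 215) = 1/(-380) = -1/380)
H(S(-41)) - 4839867 = -1/380 - 4839867 = -1839149461/380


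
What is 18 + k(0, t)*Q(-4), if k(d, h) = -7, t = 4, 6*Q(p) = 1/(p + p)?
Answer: 871/48 ≈ 18.146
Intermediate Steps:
Q(p) = 1/(12*p) (Q(p) = 1/(6*(p + p)) = 1/(6*((2*p))) = (1/(2*p))/6 = 1/(12*p))
18 + k(0, t)*Q(-4) = 18 - 7/(12*(-4)) = 18 - 7*(-1)/(12*4) = 18 - 7*(-1/48) = 18 + 7/48 = 871/48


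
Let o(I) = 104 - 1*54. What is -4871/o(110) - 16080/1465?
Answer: -1588003/14650 ≈ -108.40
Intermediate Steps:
o(I) = 50 (o(I) = 104 - 54 = 50)
-4871/o(110) - 16080/1465 = -4871/50 - 16080/1465 = -4871*1/50 - 16080*1/1465 = -4871/50 - 3216/293 = -1588003/14650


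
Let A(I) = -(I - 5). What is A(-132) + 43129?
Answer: 43266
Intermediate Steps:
A(I) = 5 - I (A(I) = -(-5 + I) = 5 - I)
A(-132) + 43129 = (5 - 1*(-132)) + 43129 = (5 + 132) + 43129 = 137 + 43129 = 43266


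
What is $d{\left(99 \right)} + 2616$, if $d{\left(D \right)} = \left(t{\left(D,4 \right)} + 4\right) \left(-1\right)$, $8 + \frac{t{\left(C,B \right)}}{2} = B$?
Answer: $2620$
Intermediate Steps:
$t{\left(C,B \right)} = -16 + 2 B$
$d{\left(D \right)} = 4$ ($d{\left(D \right)} = \left(\left(-16 + 2 \cdot 4\right) + 4\right) \left(-1\right) = \left(\left(-16 + 8\right) + 4\right) \left(-1\right) = \left(-8 + 4\right) \left(-1\right) = \left(-4\right) \left(-1\right) = 4$)
$d{\left(99 \right)} + 2616 = 4 + 2616 = 2620$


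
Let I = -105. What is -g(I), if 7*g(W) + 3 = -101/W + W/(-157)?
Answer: 22573/115395 ≈ 0.19562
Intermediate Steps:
g(W) = -3/7 - 101/(7*W) - W/1099 (g(W) = -3/7 + (-101/W + W/(-157))/7 = -3/7 + (-101/W + W*(-1/157))/7 = -3/7 + (-101/W - W/157)/7 = -3/7 + (-101/(7*W) - W/1099) = -3/7 - 101/(7*W) - W/1099)
-g(I) = -(-15857 - 1*(-105)*(471 - 105))/(1099*(-105)) = -(-1)*(-15857 - 1*(-105)*366)/(1099*105) = -(-1)*(-15857 + 38430)/(1099*105) = -(-1)*22573/(1099*105) = -1*(-22573/115395) = 22573/115395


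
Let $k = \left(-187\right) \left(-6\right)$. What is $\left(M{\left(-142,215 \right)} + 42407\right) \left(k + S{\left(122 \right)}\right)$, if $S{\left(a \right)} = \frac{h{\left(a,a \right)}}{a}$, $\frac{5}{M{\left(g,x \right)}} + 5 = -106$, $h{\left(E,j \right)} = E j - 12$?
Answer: $\frac{357170797016}{6771} \approx 5.275 \cdot 10^{7}$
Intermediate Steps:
$h{\left(E,j \right)} = -12 + E j$
$M{\left(g,x \right)} = - \frac{5}{111}$ ($M{\left(g,x \right)} = \frac{5}{-5 - 106} = \frac{5}{-111} = 5 \left(- \frac{1}{111}\right) = - \frac{5}{111}$)
$k = 1122$
$S{\left(a \right)} = \frac{-12 + a^{2}}{a}$ ($S{\left(a \right)} = \frac{-12 + a a}{a} = \frac{-12 + a^{2}}{a}$)
$\left(M{\left(-142,215 \right)} + 42407\right) \left(k + S{\left(122 \right)}\right) = \left(- \frac{5}{111} + 42407\right) \left(1122 + \left(122 - \frac{12}{122}\right)\right) = \frac{4707172 \left(1122 + \left(122 - \frac{6}{61}\right)\right)}{111} = \frac{4707172 \left(1122 + \frac{7436}{61}\right)}{111} = \frac{4707172}{111} \cdot \frac{75878}{61} = \frac{357170797016}{6771}$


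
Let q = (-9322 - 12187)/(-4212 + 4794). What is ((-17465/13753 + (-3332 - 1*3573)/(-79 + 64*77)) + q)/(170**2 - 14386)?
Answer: -1538956189673/563325914626956 ≈ -0.0027319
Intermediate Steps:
q = -21509/582 ≈ -36.957
((-17465/13753 + (-3332 - 1*3573)/(-79 + 64*77)) + q)/(170**2 - 14386) = ((-17465/13753 + (-3332 - 1*3573)/(-79 + 64*77)) - 21509/582)/(170**2 - 14386) = ((-17465*1/13753 + (-3332 - 3573)/(-79 + 4928)) - 21509/582)/(28900 - 14386) = ((-17465/13753 - 6905/4849) - 21509/582)/14514 = ((-17465/13753 - 6905*1/4849) - 21509/582)*(1/14514) = ((-17465/13753 - 6905/4849) - 21509/582)*(1/14514) = (-179652250/66688297 - 21509/582)*(1/14514) = -1538956189673/38812588854*1/14514 = -1538956189673/563325914626956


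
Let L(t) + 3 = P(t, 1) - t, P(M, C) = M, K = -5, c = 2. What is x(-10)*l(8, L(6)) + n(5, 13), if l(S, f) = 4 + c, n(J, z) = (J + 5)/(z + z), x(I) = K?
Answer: -385/13 ≈ -29.615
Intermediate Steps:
x(I) = -5
n(J, z) = (5 + J)/(2*z) (n(J, z) = (5 + J)/((2*z)) = (5 + J)*(1/(2*z)) = (5 + J)/(2*z))
L(t) = -3 (L(t) = -3 + (t - t) = -3 + 0 = -3)
l(S, f) = 6 (l(S, f) = 4 + 2 = 6)
x(-10)*l(8, L(6)) + n(5, 13) = -5*6 + (½)*(5 + 5)/13 = -30 + (½)*(1/13)*10 = -30 + 5/13 = -385/13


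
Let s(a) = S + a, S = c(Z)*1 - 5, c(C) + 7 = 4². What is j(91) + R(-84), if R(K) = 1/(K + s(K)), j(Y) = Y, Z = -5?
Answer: 14923/164 ≈ 90.994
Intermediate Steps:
c(C) = 9 (c(C) = -7 + 4² = -7 + 16 = 9)
S = 4 (S = 9*1 - 5 = 9 - 5 = 4)
s(a) = 4 + a
R(K) = 1/(4 + 2*K) (R(K) = 1/(K + (4 + K)) = 1/(4 + 2*K))
j(91) + R(-84) = 91 + 1/(2*(2 - 84)) = 91 + (½)/(-82) = 91 + (½)*(-1/82) = 91 - 1/164 = 14923/164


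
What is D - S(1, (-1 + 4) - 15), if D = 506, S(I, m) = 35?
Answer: 471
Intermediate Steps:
D - S(1, (-1 + 4) - 15) = 506 - 1*35 = 506 - 35 = 471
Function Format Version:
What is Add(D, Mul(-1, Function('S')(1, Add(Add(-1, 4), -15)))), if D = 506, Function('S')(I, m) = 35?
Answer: 471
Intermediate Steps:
Add(D, Mul(-1, Function('S')(1, Add(Add(-1, 4), -15)))) = Add(506, Mul(-1, 35)) = Add(506, -35) = 471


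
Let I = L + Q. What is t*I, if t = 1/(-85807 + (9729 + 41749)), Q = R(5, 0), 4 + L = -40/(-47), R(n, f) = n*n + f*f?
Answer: -1027/1613463 ≈ -0.00063652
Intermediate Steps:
R(n, f) = f² + n² (R(n, f) = n² + f² = f² + n²)
L = -148/47 (L = -4 - 40/(-47) = -4 - 40*(-1/47) = -4 + 40/47 = -148/47 ≈ -3.1489)
Q = 25 (Q = 0² + 5² = 0 + 25 = 25)
I = 1027/47 (I = -148/47 + 25 = 1027/47 ≈ 21.851)
t = -1/34329 (t = 1/(-85807 + 51478) = 1/(-34329) = -1/34329 ≈ -2.9130e-5)
t*I = -1/34329*1027/47 = -1027/1613463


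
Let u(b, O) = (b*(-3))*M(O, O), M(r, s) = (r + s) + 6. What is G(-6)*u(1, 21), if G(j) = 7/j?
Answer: 168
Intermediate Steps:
M(r, s) = 6 + r + s
u(b, O) = -3*b*(6 + 2*O) (u(b, O) = (b*(-3))*(6 + O + O) = (-3*b)*(6 + 2*O) = -3*b*(6 + 2*O))
G(-6)*u(1, 21) = (7/(-6))*(-6*1*(3 + 21)) = (7*(-1/6))*(-6*1*24) = -7/6*(-144) = 168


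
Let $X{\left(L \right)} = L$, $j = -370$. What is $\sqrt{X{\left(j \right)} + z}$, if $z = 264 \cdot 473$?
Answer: $\sqrt{124502} \approx 352.85$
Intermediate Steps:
$z = 124872$
$\sqrt{X{\left(j \right)} + z} = \sqrt{-370 + 124872} = \sqrt{124502}$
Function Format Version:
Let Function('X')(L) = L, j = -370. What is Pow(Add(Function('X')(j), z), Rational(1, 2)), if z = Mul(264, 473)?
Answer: Pow(124502, Rational(1, 2)) ≈ 352.85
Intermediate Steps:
z = 124872
Pow(Add(Function('X')(j), z), Rational(1, 2)) = Pow(Add(-370, 124872), Rational(1, 2)) = Pow(124502, Rational(1, 2))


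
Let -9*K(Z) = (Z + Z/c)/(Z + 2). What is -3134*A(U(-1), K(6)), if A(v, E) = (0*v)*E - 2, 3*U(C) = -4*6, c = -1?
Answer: 6268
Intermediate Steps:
U(C) = -8 (U(C) = (-4*6)/3 = (⅓)*(-24) = -8)
K(Z) = 0 (K(Z) = -(Z + Z/(-1))/(9*(Z + 2)) = -(Z + Z*(-1))/(9*(2 + Z)) = -(Z - Z)/(9*(2 + Z)) = -0/(2 + Z) = -⅑*0 = 0)
A(v, E) = -2 (A(v, E) = 0*E - 2 = 0 - 2 = -2)
-3134*A(U(-1), K(6)) = -3134*(-2) = 6268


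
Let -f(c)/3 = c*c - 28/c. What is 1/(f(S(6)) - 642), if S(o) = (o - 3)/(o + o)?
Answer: -16/4899 ≈ -0.0032660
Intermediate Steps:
S(o) = (-3 + o)/(2*o) (S(o) = (-3 + o)/((2*o)) = (-3 + o)*(1/(2*o)) = (-3 + o)/(2*o))
f(c) = -3*c**2 + 84/c (f(c) = -3*(c*c - 28/c) = -3*(c**2 - 28/c) = -3*c**2 + 84/c)
1/(f(S(6)) - 642) = 1/(3*(28 - ((1/2)*(-3 + 6)/6)**3)/(((1/2)*(-3 + 6)/6)) - 642) = 1/(3*(28 - ((1/2)*(1/6)*3)**3)/(((1/2)*(1/6)*3)) - 642) = 1/(3*(28 - (1/4)**3)/(1/4) - 642) = 1/(3*4*(28 - 1*1/64) - 642) = 1/(3*4*(28 - 1/64) - 642) = 1/(3*4*(1791/64) - 642) = 1/(5373/16 - 642) = 1/(-4899/16) = -16/4899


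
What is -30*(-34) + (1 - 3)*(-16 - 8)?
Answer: 1068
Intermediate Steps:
-30*(-34) + (1 - 3)*(-16 - 8) = 1020 - 2*(-24) = 1020 + 48 = 1068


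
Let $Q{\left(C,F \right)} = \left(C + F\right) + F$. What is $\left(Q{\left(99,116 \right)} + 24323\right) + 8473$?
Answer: $33127$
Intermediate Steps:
$Q{\left(C,F \right)} = C + 2 F$
$\left(Q{\left(99,116 \right)} + 24323\right) + 8473 = \left(\left(99 + 2 \cdot 116\right) + 24323\right) + 8473 = \left(\left(99 + 232\right) + 24323\right) + 8473 = \left(331 + 24323\right) + 8473 = 24654 + 8473 = 33127$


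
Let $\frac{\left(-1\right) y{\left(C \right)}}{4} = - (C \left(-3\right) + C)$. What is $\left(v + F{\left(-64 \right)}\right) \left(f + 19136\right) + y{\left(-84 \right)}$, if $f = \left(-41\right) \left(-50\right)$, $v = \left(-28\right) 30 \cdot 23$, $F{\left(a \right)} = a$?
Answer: $-410668752$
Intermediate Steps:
$v = -19320$ ($v = \left(-840\right) 23 = -19320$)
$y{\left(C \right)} = - 8 C$ ($y{\left(C \right)} = - 4 \left(- (C \left(-3\right) + C)\right) = - 4 \left(- (- 3 C + C)\right) = - 4 \left(- \left(-2\right) C\right) = - 4 \cdot 2 C = - 8 C$)
$f = 2050$
$\left(v + F{\left(-64 \right)}\right) \left(f + 19136\right) + y{\left(-84 \right)} = \left(-19320 - 64\right) \left(2050 + 19136\right) - -672 = \left(-19384\right) 21186 + 672 = -410669424 + 672 = -410668752$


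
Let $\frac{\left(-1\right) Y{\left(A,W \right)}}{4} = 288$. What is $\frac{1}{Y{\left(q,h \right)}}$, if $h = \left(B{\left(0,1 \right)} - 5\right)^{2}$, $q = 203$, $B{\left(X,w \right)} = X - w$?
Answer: $- \frac{1}{1152} \approx -0.00086806$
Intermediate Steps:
$h = 36$ ($h = \left(\left(0 - 1\right) - 5\right)^{2} = \left(-1 - 5\right)^{2} = \left(-6\right)^{2} = 36$)
$Y{\left(A,W \right)} = -1152$ ($Y{\left(A,W \right)} = \left(-4\right) 288 = -1152$)
$\frac{1}{Y{\left(q,h \right)}} = \frac{1}{-1152} = - \frac{1}{1152}$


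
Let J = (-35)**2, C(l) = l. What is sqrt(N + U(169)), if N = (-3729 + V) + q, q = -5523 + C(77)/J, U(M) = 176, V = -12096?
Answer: I*sqrt(25935623)/35 ≈ 145.51*I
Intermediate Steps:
J = 1225
q = -966514/175 (q = -5523 + 77/1225 = -5523 + 77*(1/1225) = -5523 + 11/175 = -966514/175 ≈ -5522.9)
N = -3735889/175 (N = (-3729 - 12096) - 966514/175 = -15825 - 966514/175 = -3735889/175 ≈ -21348.)
sqrt(N + U(169)) = sqrt(-3735889/175 + 176) = sqrt(-3705089/175) = I*sqrt(25935623)/35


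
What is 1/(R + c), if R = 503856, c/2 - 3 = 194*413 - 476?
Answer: 1/663154 ≈ 1.5079e-6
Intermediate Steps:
c = 159298 (c = 6 + 2*(194*413 - 476) = 6 + 2*(80122 - 476) = 6 + 2*79646 = 6 + 159292 = 159298)
1/(R + c) = 1/(503856 + 159298) = 1/663154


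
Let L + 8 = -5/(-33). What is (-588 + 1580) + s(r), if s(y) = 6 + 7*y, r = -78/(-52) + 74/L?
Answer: 1885/2 ≈ 942.50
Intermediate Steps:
L = -259/33 (L = -8 - 5/(-33) = -8 - 5*(-1/33) = -8 + 5/33 = -259/33 ≈ -7.8485)
r = -111/14 (r = -78/(-52) + 74/(-259/33) = -78*(-1/52) + 74*(-33/259) = 3/2 - 66/7 = -111/14 ≈ -7.9286)
(-588 + 1580) + s(r) = (-588 + 1580) + (6 + 7*(-111/14)) = 992 + (6 - 111/2) = 992 - 99/2 = 1885/2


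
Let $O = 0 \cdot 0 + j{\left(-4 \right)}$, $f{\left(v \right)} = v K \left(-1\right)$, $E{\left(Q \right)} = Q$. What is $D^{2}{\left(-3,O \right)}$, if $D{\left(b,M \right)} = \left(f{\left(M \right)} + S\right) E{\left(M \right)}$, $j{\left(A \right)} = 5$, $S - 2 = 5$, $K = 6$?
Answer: $13225$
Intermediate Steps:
$S = 7$ ($S = 2 + 5 = 7$)
$f{\left(v \right)} = - 6 v$ ($f{\left(v \right)} = v 6 \left(-1\right) = 6 v \left(-1\right) = - 6 v$)
$O = 5$ ($O = 0 \cdot 0 + 5 = 0 + 5 = 5$)
$D{\left(b,M \right)} = M \left(7 - 6 M\right)$ ($D{\left(b,M \right)} = \left(- 6 M + 7\right) M = \left(7 - 6 M\right) M = M \left(7 - 6 M\right)$)
$D^{2}{\left(-3,O \right)} = \left(5 \left(7 - 30\right)\right)^{2} = \left(5 \left(-23\right)\right)^{2} = \left(-115\right)^{2} = 13225$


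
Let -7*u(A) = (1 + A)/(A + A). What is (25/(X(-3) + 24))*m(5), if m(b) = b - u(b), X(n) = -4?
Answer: 89/14 ≈ 6.3571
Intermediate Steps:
u(A) = -(1 + A)/(14*A) (u(A) = -(1 + A)/(7*(A + A)) = -(1 + A)/(7*(2*A)) = -(1 + A)*1/(2*A)/7 = -(1 + A)/(14*A))
m(b) = b - (-1 - b)/(14*b)
(25/(X(-3) + 24))*m(5) = (25/(-4 + 24))*(1/14 + 5 + (1/14)/5) = (25/20)*(1/14 + 5 + (1/14)*(⅕)) = (25*(1/20))*(1/14 + 5 + 1/70) = (5/4)*(178/35) = 89/14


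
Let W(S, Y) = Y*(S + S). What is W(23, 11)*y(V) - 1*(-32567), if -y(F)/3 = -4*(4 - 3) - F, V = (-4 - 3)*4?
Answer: -3865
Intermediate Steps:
V = -28 (V = -7*4 = -28)
W(S, Y) = 2*S*Y (W(S, Y) = Y*(2*S) = 2*S*Y)
y(F) = 12 + 3*F (y(F) = -3*(-4*(4 - 3) - F) = -3*(-4*1 - F) = -3*(-4 - F) = 12 + 3*F)
W(23, 11)*y(V) - 1*(-32567) = (2*23*11)*(12 + 3*(-28)) - 1*(-32567) = 506*(12 - 84) + 32567 = 506*(-72) + 32567 = -36432 + 32567 = -3865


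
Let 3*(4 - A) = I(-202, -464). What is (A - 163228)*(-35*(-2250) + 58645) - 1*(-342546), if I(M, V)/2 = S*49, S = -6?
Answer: -22398889514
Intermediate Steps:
I(M, V) = -588 (I(M, V) = 2*(-6*49) = 2*(-294) = -588)
A = 200 (A = 4 - ⅓*(-588) = 4 + 196 = 200)
(A - 163228)*(-35*(-2250) + 58645) - 1*(-342546) = (200 - 163228)*(-35*(-2250) + 58645) - 1*(-342546) = -163028*(78750 + 58645) + 342546 = -163028*137395 + 342546 = -22399232060 + 342546 = -22398889514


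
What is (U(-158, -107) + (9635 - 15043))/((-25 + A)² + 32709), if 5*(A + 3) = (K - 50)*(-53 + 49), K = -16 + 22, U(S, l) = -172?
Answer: -46500/273007 ≈ -0.17033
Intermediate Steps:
K = 6
A = 161/5 (A = -3 + ((6 - 50)*(-53 + 49))/5 = -3 + (-44*(-4))/5 = -3 + (⅕)*176 = -3 + 176/5 = 161/5 ≈ 32.200)
(U(-158, -107) + (9635 - 15043))/((-25 + A)² + 32709) = (-172 + (9635 - 15043))/((-25 + 161/5)² + 32709) = (-172 - 5408)/((36/5)² + 32709) = -5580/(1296/25 + 32709) = -5580/819021/25 = -5580*25/819021 = -46500/273007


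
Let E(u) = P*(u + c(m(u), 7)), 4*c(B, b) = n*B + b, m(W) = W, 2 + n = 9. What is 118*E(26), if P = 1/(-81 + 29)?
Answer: -17287/104 ≈ -166.22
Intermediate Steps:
n = 7 (n = -2 + 9 = 7)
c(B, b) = b/4 + 7*B/4 (c(B, b) = (7*B + b)/4 = (b + 7*B)/4 = b/4 + 7*B/4)
P = -1/52 (P = 1/(-52) = -1/52 ≈ -0.019231)
E(u) = -7/208 - 11*u/208 (E(u) = -(u + ((¼)*7 + 7*u/4))/52 = -(u + (7/4 + 7*u/4))/52 = -(7/4 + 11*u/4)/52 = -7/208 - 11*u/208)
118*E(26) = 118*(-7/208 - 11/208*26) = 118*(-7/208 - 11/8) = 118*(-293/208) = -17287/104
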